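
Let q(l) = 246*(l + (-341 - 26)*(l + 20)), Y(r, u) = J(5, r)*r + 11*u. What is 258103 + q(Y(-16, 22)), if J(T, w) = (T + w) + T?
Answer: -31979705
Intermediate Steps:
J(T, w) = w + 2*T
Y(r, u) = 11*u + r*(10 + r) (Y(r, u) = (r + 2*5)*r + 11*u = (r + 10)*r + 11*u = (10 + r)*r + 11*u = r*(10 + r) + 11*u = 11*u + r*(10 + r))
q(l) = -1805640 - 90036*l (q(l) = 246*(l - 367*(20 + l)) = 246*(l + (-7340 - 367*l)) = 246*(-7340 - 366*l) = -1805640 - 90036*l)
258103 + q(Y(-16, 22)) = 258103 + (-1805640 - 90036*(11*22 - 16*(10 - 16))) = 258103 + (-1805640 - 90036*(242 - 16*(-6))) = 258103 + (-1805640 - 90036*(242 + 96)) = 258103 + (-1805640 - 90036*338) = 258103 + (-1805640 - 30432168) = 258103 - 32237808 = -31979705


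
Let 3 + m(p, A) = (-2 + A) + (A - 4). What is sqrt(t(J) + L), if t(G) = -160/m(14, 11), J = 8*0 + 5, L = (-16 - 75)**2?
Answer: sqrt(1397409)/13 ≈ 90.932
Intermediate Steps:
L = 8281 (L = (-91)**2 = 8281)
m(p, A) = -9 + 2*A (m(p, A) = -3 + ((-2 + A) + (A - 4)) = -3 + ((-2 + A) + (-4 + A)) = -3 + (-6 + 2*A) = -9 + 2*A)
J = 5 (J = 0 + 5 = 5)
t(G) = -160/13 (t(G) = -160/(-9 + 2*11) = -160/(-9 + 22) = -160/13)
sqrt(t(J) + L) = sqrt(-160/13 + 8281) = sqrt(107493/13) = sqrt(1397409)/13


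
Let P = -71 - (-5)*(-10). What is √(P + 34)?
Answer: I*√87 ≈ 9.3274*I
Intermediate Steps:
P = -121 (P = -71 - 1*50 = -71 - 50 = -121)
√(P + 34) = √(-121 + 34) = √(-87) = I*√87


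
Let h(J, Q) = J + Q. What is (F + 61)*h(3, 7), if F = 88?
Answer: 1490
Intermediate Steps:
(F + 61)*h(3, 7) = (88 + 61)*(3 + 7) = 149*10 = 1490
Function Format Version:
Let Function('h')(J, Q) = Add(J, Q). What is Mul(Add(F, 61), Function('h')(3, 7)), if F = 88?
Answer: 1490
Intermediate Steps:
Mul(Add(F, 61), Function('h')(3, 7)) = Mul(Add(88, 61), Add(3, 7)) = Mul(149, 10) = 1490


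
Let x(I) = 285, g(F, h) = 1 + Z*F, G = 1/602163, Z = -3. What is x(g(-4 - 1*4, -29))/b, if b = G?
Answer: 171616455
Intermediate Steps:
G = 1/602163 ≈ 1.6607e-6
g(F, h) = 1 - 3*F
b = 1/602163 ≈ 1.6607e-6
x(g(-4 - 1*4, -29))/b = 285/(1/602163) = 285*602163 = 171616455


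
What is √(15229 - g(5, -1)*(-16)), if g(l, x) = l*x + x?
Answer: √15133 ≈ 123.02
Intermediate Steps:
g(l, x) = x + l*x
√(15229 - g(5, -1)*(-16)) = √(15229 - (-1)*(1 + 5)*(-16)) = √(15229 - (-1)*6*(-16)) = √(15229 - 1*(-6)*(-16)) = √(15229 + 6*(-16)) = √(15229 - 96) = √15133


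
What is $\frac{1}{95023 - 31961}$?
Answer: $\frac{1}{63062} \approx 1.5857 \cdot 10^{-5}$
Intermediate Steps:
$\frac{1}{95023 - 31961} = \frac{1}{63062}$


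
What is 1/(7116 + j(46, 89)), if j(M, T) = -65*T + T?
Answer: 1/1420 ≈ 0.00070423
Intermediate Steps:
j(M, T) = -64*T
1/(7116 + j(46, 89)) = 1/(7116 - 64*89) = 1/(7116 - 5696) = 1/1420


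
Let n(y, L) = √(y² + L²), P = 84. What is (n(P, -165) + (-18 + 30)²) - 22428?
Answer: -22284 + 3*√3809 ≈ -22099.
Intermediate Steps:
n(y, L) = √(L² + y²)
(n(P, -165) + (-18 + 30)²) - 22428 = (√((-165)² + 84²) + (-18 + 30)²) - 22428 = (√(27225 + 7056) + 12²) - 22428 = (√34281 + 144) - 22428 = (3*√3809 + 144) - 22428 = (144 + 3*√3809) - 22428 = -22284 + 3*√3809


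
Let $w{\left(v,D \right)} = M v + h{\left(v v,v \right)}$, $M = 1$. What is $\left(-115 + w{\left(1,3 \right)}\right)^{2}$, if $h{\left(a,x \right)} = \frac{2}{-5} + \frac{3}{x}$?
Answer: $\frac{310249}{25} \approx 12410.0$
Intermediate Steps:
$h{\left(a,x \right)} = - \frac{2}{5} + \frac{3}{x}$ ($h{\left(a,x \right)} = 2 \left(- \frac{1}{5}\right) + \frac{3}{x} = - \frac{2}{5} + \frac{3}{x}$)
$w{\left(v,D \right)} = - \frac{2}{5} + v + \frac{3}{v}$ ($w{\left(v,D \right)} = 1 v - \left(\frac{2}{5} - \frac{3}{v}\right) = v - \left(\frac{2}{5} - \frac{3}{v}\right) = - \frac{2}{5} + v + \frac{3}{v}$)
$\left(-115 + w{\left(1,3 \right)}\right)^{2} = \left(-115 + \left(- \frac{2}{5} + 1 + \frac{3}{1}\right)\right)^{2} = \left(-115 + \left(- \frac{2}{5} + 1 + 3 \cdot 1\right)\right)^{2} = \left(-115 + \left(- \frac{2}{5} + 1 + 3\right)\right)^{2} = \left(-115 + \frac{18}{5}\right)^{2} = \left(- \frac{557}{5}\right)^{2} = \frac{310249}{25}$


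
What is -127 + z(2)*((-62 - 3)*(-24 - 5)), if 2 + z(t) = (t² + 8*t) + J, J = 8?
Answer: 48883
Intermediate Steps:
z(t) = 6 + t² + 8*t (z(t) = -2 + ((t² + 8*t) + 8) = -2 + (8 + t² + 8*t) = 6 + t² + 8*t)
-127 + z(2)*((-62 - 3)*(-24 - 5)) = -127 + (6 + 2² + 8*2)*((-62 - 3)*(-24 - 5)) = -127 + (6 + 4 + 16)*(-65*(-29)) = -127 + 26*1885 = -127 + 49010 = 48883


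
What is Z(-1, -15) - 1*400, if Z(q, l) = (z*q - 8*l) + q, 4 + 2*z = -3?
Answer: -555/2 ≈ -277.50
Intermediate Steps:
z = -7/2 (z = -2 + (1/2)*(-3) = -2 - 3/2 = -7/2 ≈ -3.5000)
Z(q, l) = -8*l - 5*q/2 (Z(q, l) = (-7*q/2 - 8*l) + q = (-8*l - 7*q/2) + q = -8*l - 5*q/2)
Z(-1, -15) - 1*400 = (-8*(-15) - 5/2*(-1)) - 1*400 = (120 + 5/2) - 400 = 245/2 - 400 = -555/2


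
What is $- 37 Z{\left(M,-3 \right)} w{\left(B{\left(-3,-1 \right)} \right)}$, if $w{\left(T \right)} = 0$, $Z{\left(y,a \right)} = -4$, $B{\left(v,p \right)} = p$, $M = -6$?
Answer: $0$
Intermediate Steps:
$- 37 Z{\left(M,-3 \right)} w{\left(B{\left(-3,-1 \right)} \right)} = \left(-37\right) \left(-4\right) 0 = 148 \cdot 0 = 0$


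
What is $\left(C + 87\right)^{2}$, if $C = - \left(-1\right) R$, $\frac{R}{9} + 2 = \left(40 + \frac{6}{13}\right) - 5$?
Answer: $\frac{25462116}{169} \approx 1.5066 \cdot 10^{5}$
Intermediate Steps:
$R = \frac{3915}{13}$ ($R = -18 + 9 \left(\left(40 + \frac{6}{13}\right) - 5\right) = -18 + 9 \left(\frac{526}{13} - 5\right) = -18 + 9 \cdot \frac{461}{13} = -18 + \frac{4149}{13} = \frac{3915}{13} \approx 301.15$)
$C = \frac{3915}{13}$ ($C = - \frac{\left(-1\right) 3915}{13} = \left(-1\right) \left(- \frac{3915}{13}\right) = \frac{3915}{13} \approx 301.15$)
$\left(C + 87\right)^{2} = \left(\frac{3915}{13} + 87\right)^{2} = \left(\frac{5046}{13}\right)^{2} = \frac{25462116}{169}$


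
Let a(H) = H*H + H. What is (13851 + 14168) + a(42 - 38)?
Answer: 28039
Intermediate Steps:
a(H) = H + H**2 (a(H) = H**2 + H = H + H**2)
(13851 + 14168) + a(42 - 38) = (13851 + 14168) + (42 - 38)*(1 + (42 - 38)) = 28019 + 4*(1 + 4) = 28019 + 4*5 = 28019 + 20 = 28039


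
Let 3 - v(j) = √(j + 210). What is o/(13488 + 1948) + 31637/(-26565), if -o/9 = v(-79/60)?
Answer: -489065987/410057340 + 3*√187815/154360 ≈ -1.1843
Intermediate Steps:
v(j) = 3 - √(210 + j) (v(j) = 3 - √(j + 210) = 3 - √(210 + j))
o = -27 + 3*√187815/10 (o = -9*(3 - √(210 - 79/60)) = -9*(3 - √(12521/60)) = -9*(3 - √187815/30) = -27 + 3*√187815/10 ≈ 103.01)
o/(13488 + 1948) + 31637/(-26565) = (-27 + 3*√187815/10)/(13488 + 1948) + 31637/(-26565) = (-27 + 3*√187815/10)/15436 + 31637*(-1/26565) = (-27 + 3*√187815/10)*(1/15436) - 31637/26565 = (-27/15436 + 3*√187815/154360) - 31637/26565 = -489065987/410057340 + 3*√187815/154360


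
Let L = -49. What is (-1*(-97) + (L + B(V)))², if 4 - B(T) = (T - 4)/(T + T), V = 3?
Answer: 97969/36 ≈ 2721.4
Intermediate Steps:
B(T) = 4 - (-4 + T)/(2*T) (B(T) = 4 - (T - 4)/(T + T) = 4 - (-4 + T)/(2*T))
(-1*(-97) + (L + B(V)))² = (-1*(-97) + (-49 + (7/2 + 2/3)))² = (97 + (-49 + (7/2 + 2*(⅓))))² = (97 + (-49 + (7/2 + ⅔)))² = (97 + (-49 + 25/6))² = (97 - 269/6)² = (313/6)² = 97969/36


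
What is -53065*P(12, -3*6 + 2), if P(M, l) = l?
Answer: 849040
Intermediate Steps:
-53065*P(12, -3*6 + 2) = -53065*(-3*6 + 2) = -53065*(-18 + 2) = -53065*(-16) = 849040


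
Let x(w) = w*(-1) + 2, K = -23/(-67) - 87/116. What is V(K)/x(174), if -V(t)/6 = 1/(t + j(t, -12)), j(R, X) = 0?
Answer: -402/4687 ≈ -0.085769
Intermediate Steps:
K = -109/268 (K = -23*(-1/67) - 87*1/116 = 23/67 - ¾ = -109/268 ≈ -0.40672)
x(w) = 2 - w (x(w) = -w + 2 = 2 - w)
V(t) = -6/t (V(t) = -6/(t + 0) = -6/t)
V(K)/x(174) = (-6/(-109/268))/(2 - 1*174) = (-6*(-268/109))/(2 - 174) = (1608/109)/(-172) = (1608/109)*(-1/172) = -402/4687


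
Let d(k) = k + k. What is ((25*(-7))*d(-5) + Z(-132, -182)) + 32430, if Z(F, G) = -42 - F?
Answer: 34270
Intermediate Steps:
d(k) = 2*k
((25*(-7))*d(-5) + Z(-132, -182)) + 32430 = ((25*(-7))*(2*(-5)) + (-42 - 1*(-132))) + 32430 = (-175*(-10) + (-42 + 132)) + 32430 = (1750 + 90) + 32430 = 1840 + 32430 = 34270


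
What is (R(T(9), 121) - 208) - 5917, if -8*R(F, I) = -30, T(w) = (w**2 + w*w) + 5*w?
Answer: -24485/4 ≈ -6121.3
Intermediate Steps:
T(w) = 2*w**2 + 5*w (T(w) = (w**2 + w**2) + 5*w = 2*w**2 + 5*w)
R(F, I) = 15/4 (R(F, I) = -1/8*(-30) = 15/4)
(R(T(9), 121) - 208) - 5917 = (15/4 - 208) - 5917 = -817/4 - 5917 = -24485/4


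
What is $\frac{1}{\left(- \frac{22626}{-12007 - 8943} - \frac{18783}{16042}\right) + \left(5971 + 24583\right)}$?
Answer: $\frac{401050}{12253645259} \approx 3.2729 \cdot 10^{-5}$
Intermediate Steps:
$\frac{1}{\left(- \frac{22626}{-12007 - 8943} - \frac{18783}{16042}\right) + \left(5971 + 24583\right)} = \frac{1}{\left(- \frac{22626}{-20950} - \frac{18783}{16042}\right) + 30554} = \frac{1}{\left(\left(-22626\right) \left(- \frac{1}{20950}\right) - \frac{18783}{16042}\right) + 30554} = \frac{1}{\left(\frac{27}{25} - \frac{18783}{16042}\right) + 30554} = \frac{1}{- \frac{36441}{401050} + 30554} = \frac{1}{\frac{12253645259}{401050}} = \frac{401050}{12253645259}$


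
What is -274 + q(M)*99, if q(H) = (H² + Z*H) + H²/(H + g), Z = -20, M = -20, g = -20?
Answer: 77936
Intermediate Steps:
q(H) = H² - 20*H + H²/(-20 + H) (q(H) = (H² - 20*H) + H²/(H - 20) = (H² - 20*H) + H²/(-20 + H) = H² - 20*H + H²/(-20 + H))
-274 + q(M)*99 = -274 - 20*(400 + (-20)² - 39*(-20))/(-20 - 20)*99 = -274 - 20*(400 + 400 + 780)/(-40)*99 = -274 - 20*(-1/40)*1580*99 = -274 + 790*99 = -274 + 78210 = 77936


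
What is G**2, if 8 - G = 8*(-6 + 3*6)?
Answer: 7744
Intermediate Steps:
G = -88 (G = 8 - 8*(-6 + 3*6) = 8 - 8*(-6 + 18) = 8 - 8*12 = 8 - 1*96 = 8 - 96 = -88)
G**2 = (-88)**2 = 7744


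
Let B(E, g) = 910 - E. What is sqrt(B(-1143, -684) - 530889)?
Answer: 2*I*sqrt(132209) ≈ 727.21*I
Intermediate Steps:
sqrt(B(-1143, -684) - 530889) = sqrt((910 - 1*(-1143)) - 530889) = sqrt((910 + 1143) - 530889) = sqrt(2053 - 530889) = sqrt(-528836) = 2*I*sqrt(132209)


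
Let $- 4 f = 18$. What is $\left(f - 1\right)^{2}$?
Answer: $\frac{121}{4} \approx 30.25$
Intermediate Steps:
$f = - \frac{9}{2}$ ($f = \left(- \frac{1}{4}\right) 18 = - \frac{9}{2} \approx -4.5$)
$\left(f - 1\right)^{2} = \left(- \frac{9}{2} - 1\right)^{2} = \left(- \frac{11}{2}\right)^{2} = \frac{121}{4}$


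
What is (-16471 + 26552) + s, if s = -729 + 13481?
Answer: 22833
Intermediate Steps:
s = 12752
(-16471 + 26552) + s = (-16471 + 26552) + 12752 = 10081 + 12752 = 22833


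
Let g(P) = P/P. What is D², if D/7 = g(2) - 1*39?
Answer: 70756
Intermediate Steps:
g(P) = 1
D = -266 (D = 7*(1 - 1*39) = 7*(1 - 39) = 7*(-38) = -266)
D² = (-266)² = 70756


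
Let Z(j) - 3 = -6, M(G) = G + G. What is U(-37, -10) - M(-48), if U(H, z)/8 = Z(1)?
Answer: 72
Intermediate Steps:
M(G) = 2*G
Z(j) = -3 (Z(j) = 3 - 6 = -3)
U(H, z) = -24 (U(H, z) = 8*(-3) = -24)
U(-37, -10) - M(-48) = -24 - 2*(-48) = -24 - 1*(-96) = -24 + 96 = 72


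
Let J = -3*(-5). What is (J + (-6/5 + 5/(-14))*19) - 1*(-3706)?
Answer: 258399/70 ≈ 3691.4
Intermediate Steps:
J = 15
(J + (-6/5 + 5/(-14))*19) - 1*(-3706) = (15 + (-6/5 + 5/(-14))*19) - 1*(-3706) = (15 + (-6*⅕ + 5*(-1/14))*19) + 3706 = (15 + (-6/5 - 5/14)*19) + 3706 = (15 - 109/70*19) + 3706 = (15 - 2071/70) + 3706 = -1021/70 + 3706 = 258399/70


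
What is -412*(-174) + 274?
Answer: 71962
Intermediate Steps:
-412*(-174) + 274 = 71688 + 274 = 71962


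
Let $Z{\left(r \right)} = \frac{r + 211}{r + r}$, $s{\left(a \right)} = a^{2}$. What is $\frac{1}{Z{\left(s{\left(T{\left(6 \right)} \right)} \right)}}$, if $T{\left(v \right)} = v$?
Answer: $\frac{72}{247} \approx 0.2915$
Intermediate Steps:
$Z{\left(r \right)} = \frac{211 + r}{2 r}$
$\frac{1}{Z{\left(s{\left(T{\left(6 \right)} \right)} \right)}} = \frac{1}{\frac{1}{2} \frac{1}{6^{2}} \left(211 + 6^{2}\right)} = \frac{1}{\frac{1}{2} \cdot \frac{1}{36} \left(211 + 36\right)} = \frac{1}{\frac{1}{2} \cdot \frac{1}{36} \cdot 247} = \frac{1}{\frac{247}{72}} = \frac{72}{247}$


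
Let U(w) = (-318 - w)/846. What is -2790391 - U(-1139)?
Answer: -2360671607/846 ≈ -2.7904e+6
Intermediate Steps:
U(w) = -53/141 - w/846 (U(w) = (-318 - w)*(1/846) = -53/141 - w/846)
-2790391 - U(-1139) = -2790391 - (-53/141 - 1/846*(-1139)) = -2790391 - (-53/141 + 1139/846) = -2790391 - 1*821/846 = -2790391 - 821/846 = -2360671607/846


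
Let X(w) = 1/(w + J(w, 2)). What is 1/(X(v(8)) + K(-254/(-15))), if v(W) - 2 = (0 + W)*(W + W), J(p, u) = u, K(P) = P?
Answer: 220/3727 ≈ 0.059029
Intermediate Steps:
v(W) = 2 + 2*W² (v(W) = 2 + (0 + W)*(W + W) = 2 + W*(2*W) = 2 + 2*W²)
X(w) = 1/(2 + w) (X(w) = 1/(w + 2) = 1/(2 + w))
1/(X(v(8)) + K(-254/(-15))) = 1/(1/(2 + (2 + 2*8²)) - 254/(-15)) = 1/(1/(2 + (2 + 2*64)) - 254*(-1/15)) = 1/(1/(2 + (2 + 128)) + 254/15) = 1/(1/(2 + 130) + 254/15) = 1/(1/132 + 254/15) = 1/(3727/220) = 220/3727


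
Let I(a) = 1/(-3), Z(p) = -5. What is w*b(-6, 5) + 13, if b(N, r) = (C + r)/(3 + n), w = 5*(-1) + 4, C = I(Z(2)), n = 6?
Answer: 337/27 ≈ 12.481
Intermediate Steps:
I(a) = -1/3
C = -1/3 ≈ -0.33333
w = -1 (w = -5 + 4 = -1)
b(N, r) = -1/27 + r/9 (b(N, r) = (-1/3 + r)/(3 + 6) = (-1/3 + r)/9 = (-1/3 + r)*(1/9) = -1/27 + r/9)
w*b(-6, 5) + 13 = -(-1/27 + (1/9)*5) + 13 = -(-1/27 + 5/9) + 13 = -1*14/27 + 13 = -14/27 + 13 = 337/27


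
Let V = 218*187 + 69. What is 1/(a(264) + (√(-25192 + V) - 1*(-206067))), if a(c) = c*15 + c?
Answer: 210291/44222289038 - √15643/44222289038 ≈ 4.7525e-6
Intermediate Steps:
V = 40835 (V = 40766 + 69 = 40835)
a(c) = 16*c (a(c) = 15*c + c = 16*c)
1/(a(264) + (√(-25192 + V) - 1*(-206067))) = 1/(16*264 + (√(-25192 + 40835) - 1*(-206067))) = 1/(4224 + (√15643 + 206067)) = 1/(4224 + (206067 + √15643)) = 1/(210291 + √15643)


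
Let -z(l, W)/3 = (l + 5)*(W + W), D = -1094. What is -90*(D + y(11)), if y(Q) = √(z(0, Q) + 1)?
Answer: 98460 - 90*I*√329 ≈ 98460.0 - 1632.5*I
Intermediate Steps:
z(l, W) = -6*W*(5 + l) (z(l, W) = -3*(l + 5)*(W + W) = -3*(5 + l)*2*W = -6*W*(5 + l))
y(Q) = √(1 - 30*Q) (y(Q) = √(-6*Q*(5 + 0) + 1) = √(-6*Q*5 + 1) = √(-30*Q + 1) = √(1 - 30*Q))
-90*(D + y(11)) = -90*(-1094 + √(1 - 30*11)) = -90*(-1094 + √(1 - 330)) = -90*(-1094 + √(-329)) = -90*(-1094 + I*√329) = 98460 - 90*I*√329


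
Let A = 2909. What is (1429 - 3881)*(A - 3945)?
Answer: 2540272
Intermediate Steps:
(1429 - 3881)*(A - 3945) = (1429 - 3881)*(2909 - 3945) = -2452*(-1036) = 2540272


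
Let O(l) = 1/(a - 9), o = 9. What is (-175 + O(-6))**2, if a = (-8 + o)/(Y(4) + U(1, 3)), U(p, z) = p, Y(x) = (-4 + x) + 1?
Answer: 8862529/289 ≈ 30666.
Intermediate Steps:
Y(x) = -3 + x
a = 1/2 (a = (-8 + 9)/((-3 + 4) + 1) = 1/(1 + 1) = 1/2 ≈ 0.50000)
O(l) = -2/17 (O(l) = 1/(1/2 - 9) = 1/(-17/2) = -2/17)
(-175 + O(-6))**2 = (-175 - 2/17)**2 = (-2977/17)**2 = 8862529/289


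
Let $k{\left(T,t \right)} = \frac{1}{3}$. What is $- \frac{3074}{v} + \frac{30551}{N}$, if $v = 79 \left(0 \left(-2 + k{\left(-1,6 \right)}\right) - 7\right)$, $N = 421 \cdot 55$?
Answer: $\frac{88073173}{12804715} \approx 6.8782$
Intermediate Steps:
$k{\left(T,t \right)} = \frac{1}{3}$
$N = 23155$
$v = -553$ ($v = 79 \left(0 \left(-2 + \frac{1}{3}\right) - 7\right) = 79 \left(0 \left(- \frac{5}{3}\right) - 7\right) = 79 \left(0 - 7\right) = 79 \left(-7\right) = -553$)
$- \frac{3074}{v} + \frac{30551}{N} = - \frac{3074}{-553} + \frac{30551}{23155} = \left(-3074\right) \left(- \frac{1}{553}\right) + 30551 \cdot \frac{1}{23155} = \frac{3074}{553} + \frac{30551}{23155} = \frac{88073173}{12804715}$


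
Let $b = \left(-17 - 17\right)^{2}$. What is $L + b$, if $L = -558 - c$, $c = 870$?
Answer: $-272$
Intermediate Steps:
$L = -1428$ ($L = -558 - 870 = -1428$)
$b = 1156$ ($b = \left(-34\right)^{2} = 1156$)
$L + b = -1428 + 1156 = -272$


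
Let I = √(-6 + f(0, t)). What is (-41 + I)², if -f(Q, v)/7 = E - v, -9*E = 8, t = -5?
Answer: (123 - I*√313)²/9 ≈ 1646.2 - 483.58*I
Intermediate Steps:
E = -8/9 (E = -⅑*8 = -8/9 ≈ -0.88889)
f(Q, v) = 56/9 + 7*v (f(Q, v) = -7*(-8/9 - v) = 56/9 + 7*v)
I = I*√313/3 (I = √(-6 + (56/9 + 7*(-5))) = √(-6 + (56/9 - 35)) = √(-6 - 259/9) = √(-313/9) = I*√313/3 ≈ 5.8973*I)
(-41 + I)² = (-41 + I*√313/3)²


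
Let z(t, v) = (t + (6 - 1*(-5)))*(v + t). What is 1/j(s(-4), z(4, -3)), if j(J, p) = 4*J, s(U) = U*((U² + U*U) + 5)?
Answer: -1/592 ≈ -0.0016892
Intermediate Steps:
z(t, v) = (11 + t)*(t + v) (z(t, v) = (t + (6 + 5))*(t + v) = (t + 11)*(t + v) = (11 + t)*(t + v))
s(U) = U*(5 + 2*U²) (s(U) = U*((U² + U²) + 5) = U*(2*U² + 5) = U*(5 + 2*U²))
1/j(s(-4), z(4, -3)) = 1/(4*(-4*(5 + 2*(-4)²))) = 1/(4*(-4*(5 + 2*16))) = 1/(4*(-4*(5 + 32))) = 1/(4*(-4*37)) = 1/(4*(-148)) = 1/(-592) = -1/592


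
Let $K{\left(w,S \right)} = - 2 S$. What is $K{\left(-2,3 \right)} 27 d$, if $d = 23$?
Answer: $-3726$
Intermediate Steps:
$K{\left(-2,3 \right)} 27 d = \left(-2\right) 3 \cdot 27 \cdot 23 = \left(-6\right) 27 \cdot 23 = \left(-162\right) 23 = -3726$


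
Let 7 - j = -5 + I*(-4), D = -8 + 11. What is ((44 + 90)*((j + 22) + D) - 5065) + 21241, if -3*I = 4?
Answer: 61258/3 ≈ 20419.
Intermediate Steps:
I = -4/3 (I = -⅓*4 = -4/3 ≈ -1.3333)
D = 3
j = 20/3 (j = 7 - (-5 - 4/3*(-4)) = 7 - (-5 + 16/3) = 7 - 1*⅓ = 7 - ⅓ = 20/3 ≈ 6.6667)
((44 + 90)*((j + 22) + D) - 5065) + 21241 = ((44 + 90)*((20/3 + 22) + 3) - 5065) + 21241 = (134*(86/3 + 3) - 5065) + 21241 = (134*(95/3) - 5065) + 21241 = (12730/3 - 5065) + 21241 = -2465/3 + 21241 = 61258/3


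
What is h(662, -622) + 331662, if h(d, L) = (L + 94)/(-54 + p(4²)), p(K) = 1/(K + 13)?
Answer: 519066342/1565 ≈ 3.3167e+5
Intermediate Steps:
p(K) = 1/(13 + K)
h(d, L) = -2726/1565 - 29*L/1565 (h(d, L) = (L + 94)/(-54 + 1/(13 + 4²)) = (94 + L)/(-54 + 1/(13 + 16)) = (94 + L)/(-54 + 1/29) = (94 + L)/(-1565/29) = (94 + L)*(-29/1565) = -2726/1565 - 29*L/1565)
h(662, -622) + 331662 = (-2726/1565 - 29/1565*(-622)) + 331662 = (-2726/1565 + 18038/1565) + 331662 = 15312/1565 + 331662 = 519066342/1565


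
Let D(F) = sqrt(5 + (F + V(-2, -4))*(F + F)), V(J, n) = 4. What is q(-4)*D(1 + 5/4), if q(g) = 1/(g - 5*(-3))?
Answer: sqrt(530)/44 ≈ 0.52322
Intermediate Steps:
q(g) = 1/(15 + g) (q(g) = 1/(g + 15) = 1/(15 + g))
D(F) = sqrt(5 + 2*F*(4 + F)) (D(F) = sqrt(5 + (F + 4)*(F + F)) = sqrt(5 + (4 + F)*(2*F)) = sqrt(5 + 2*F*(4 + F)))
q(-4)*D(1 + 5/4) = sqrt(5 + 2*(1 + 5/4)**2 + 8*(1 + 5/4))/(15 - 4) = sqrt(5 + 2*(1 + 5*(1/4))**2 + 8*(1 + 5*(1/4)))/11 = sqrt(5 + 2*(1 + 5/4)**2 + 8*(1 + 5/4))/11 = sqrt(5 + 2*(9/4)**2 + 8*(9/4))/11 = sqrt(5 + 2*(81/16) + 18)/11 = sqrt(5 + 81/8 + 18)/11 = sqrt(265/8)/11 = (sqrt(530)/4)/11 = sqrt(530)/44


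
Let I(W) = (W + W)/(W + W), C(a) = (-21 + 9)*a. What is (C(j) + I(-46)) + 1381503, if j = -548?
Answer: 1388080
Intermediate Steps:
C(a) = -12*a
I(W) = 1 (I(W) = (2*W)/((2*W)) = (2*W)*(1/(2*W)) = 1)
(C(j) + I(-46)) + 1381503 = (-12*(-548) + 1) + 1381503 = (6576 + 1) + 1381503 = 6577 + 1381503 = 1388080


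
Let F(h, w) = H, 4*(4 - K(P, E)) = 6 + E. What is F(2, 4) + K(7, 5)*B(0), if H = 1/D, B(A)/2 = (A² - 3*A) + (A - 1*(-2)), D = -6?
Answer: 29/6 ≈ 4.8333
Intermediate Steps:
B(A) = 4 - 4*A + 2*A² (B(A) = 2*((A² - 3*A) + (A - 1*(-2))) = 2*((A² - 3*A) + (A + 2)) = 2*((A² - 3*A) + (2 + A)) = 2*(2 + A² - 2*A) = 4 - 4*A + 2*A²)
H = -⅙ (H = 1/(-6) = -⅙ ≈ -0.16667)
K(P, E) = 5/2 - E/4 (K(P, E) = 4 - (6 + E)/4 = 4 + (-3/2 - E/4) = 5/2 - E/4)
F(h, w) = -⅙
F(2, 4) + K(7, 5)*B(0) = -⅙ + (5/2 - ¼*5)*(4 - 4*0 + 2*0²) = -⅙ + (5/2 - 5/4)*(4 + 0 + 2*0) = -⅙ + 5*(4 + 0 + 0)/4 = -⅙ + (5/4)*4 = -⅙ + 5 = 29/6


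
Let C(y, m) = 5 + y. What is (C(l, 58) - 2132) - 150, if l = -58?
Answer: -2335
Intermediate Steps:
(C(l, 58) - 2132) - 150 = ((5 - 58) - 2132) - 150 = (-53 - 2132) - 150 = -2185 - 150 = -2335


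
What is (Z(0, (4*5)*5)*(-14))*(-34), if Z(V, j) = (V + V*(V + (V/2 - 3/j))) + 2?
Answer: 952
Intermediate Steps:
Z(V, j) = 2 + V + V*(-3/j + 3*V/2) (Z(V, j) = (V + V*(V + (V*(1/2) - 3/j))) + 2 = (V + V*(V + (V/2 - 3/j))) + 2 = (V + V*(-3/j + 3*V/2)) + 2 = 2 + V + V*(-3/j + 3*V/2))
(Z(0, (4*5)*5)*(-14))*(-34) = ((2 + 0 + (3/2)*0**2 - 3*0/(4*5)*5)*(-14))*(-34) = ((2 + 0 + (3/2)*0 - 3*0/20*5)*(-14))*(-34) = ((2 + 0 + 0 - 3*0/100)*(-14))*(-34) = ((2 + 0 + 0 - 3*0*1/100)*(-14))*(-34) = ((2 + 0 + 0 + 0)*(-14))*(-34) = (2*(-14))*(-34) = -28*(-34) = 952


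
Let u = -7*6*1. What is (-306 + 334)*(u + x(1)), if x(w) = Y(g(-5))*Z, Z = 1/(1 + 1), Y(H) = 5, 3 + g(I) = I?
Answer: -1106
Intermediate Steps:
g(I) = -3 + I
Z = ½ (Z = 1/2 = ½ ≈ 0.50000)
x(w) = 5/2 (x(w) = 5*(½) = 5/2)
u = -42 (u = -42*1 = -42)
(-306 + 334)*(u + x(1)) = (-306 + 334)*(-42 + 5/2) = 28*(-79/2) = -1106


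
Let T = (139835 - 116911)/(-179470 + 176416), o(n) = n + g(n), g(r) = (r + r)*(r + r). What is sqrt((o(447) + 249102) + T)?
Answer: sqrt(2445464896791)/1527 ≈ 1024.1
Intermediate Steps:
g(r) = 4*r**2 (g(r) = (2*r)*(2*r) = 4*r**2)
o(n) = n + 4*n**2
T = -11462/1527 (T = 22924/(-3054) = 22924*(-1/3054) = -11462/1527 ≈ -7.5062)
sqrt((o(447) + 249102) + T) = sqrt((447*(1 + 4*447) + 249102) - 11462/1527) = sqrt((447*(1 + 1788) + 249102) - 11462/1527) = sqrt((447*1789 + 249102) - 11462/1527) = sqrt((799683 + 249102) - 11462/1527) = sqrt(1048785 - 11462/1527) = sqrt(1601483233/1527) = sqrt(2445464896791)/1527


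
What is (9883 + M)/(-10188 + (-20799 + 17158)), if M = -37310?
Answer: 27427/13829 ≈ 1.9833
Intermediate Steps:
(9883 + M)/(-10188 + (-20799 + 17158)) = (9883 - 37310)/(-10188 + (-20799 + 17158)) = -27427/(-10188 - 3641) = -27427/(-13829) = -27427*(-1/13829) = 27427/13829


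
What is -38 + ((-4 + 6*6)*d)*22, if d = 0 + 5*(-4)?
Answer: -14118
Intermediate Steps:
d = -20 (d = 0 - 20 = -20)
-38 + ((-4 + 6*6)*d)*22 = -38 + ((-4 + 6*6)*(-20))*22 = -38 + ((-4 + 36)*(-20))*22 = -38 + (32*(-20))*22 = -38 - 640*22 = -38 - 14080 = -14118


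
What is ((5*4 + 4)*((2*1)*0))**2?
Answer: 0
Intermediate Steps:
((5*4 + 4)*((2*1)*0))**2 = ((20 + 4)*(2*0))**2 = (24*0)**2 = 0**2 = 0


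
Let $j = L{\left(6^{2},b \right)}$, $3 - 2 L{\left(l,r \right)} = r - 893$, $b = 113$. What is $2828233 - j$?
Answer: $\frac{5655683}{2} \approx 2.8278 \cdot 10^{6}$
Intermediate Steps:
$L{\left(l,r \right)} = 448 - \frac{r}{2}$ ($L{\left(l,r \right)} = \frac{3}{2} - \frac{r - 893}{2} = \frac{3}{2} - \frac{-893 + r}{2} = \frac{3}{2} - \left(- \frac{893}{2} + \frac{r}{2}\right) = 448 - \frac{r}{2}$)
$j = \frac{783}{2}$ ($j = 448 - \frac{113}{2} = \frac{783}{2} \approx 391.5$)
$2828233 - j = 2828233 - \frac{783}{2} = \frac{5655683}{2}$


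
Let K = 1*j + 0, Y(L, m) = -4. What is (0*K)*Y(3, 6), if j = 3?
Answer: 0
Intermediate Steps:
K = 3 (K = 1*3 + 0 = 3 + 0 = 3)
(0*K)*Y(3, 6) = (0*3)*(-4) = 0*(-4) = 0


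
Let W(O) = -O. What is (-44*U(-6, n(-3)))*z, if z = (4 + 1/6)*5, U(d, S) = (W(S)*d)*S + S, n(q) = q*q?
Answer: -453750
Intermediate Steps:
n(q) = q**2
U(d, S) = S - d*S**2 (U(d, S) = ((-S)*d)*S + S = (-S*d)*S + S = -d*S**2 + S = S - d*S**2)
z = 125/6 (z = (4 + 1/6)*5 = (25/6)*5 = 125/6 ≈ 20.833)
(-44*U(-6, n(-3)))*z = -44*(-3)**2*(1 - 1*(-3)**2*(-6))*(125/6) = -396*(1 - 1*9*(-6))*(125/6) = -396*(1 + 54)*(125/6) = -396*55*(125/6) = -44*495*(125/6) = -21780*125/6 = -453750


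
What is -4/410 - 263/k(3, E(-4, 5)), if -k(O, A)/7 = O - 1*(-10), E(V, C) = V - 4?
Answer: 53733/18655 ≈ 2.8804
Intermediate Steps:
E(V, C) = -4 + V
k(O, A) = -70 - 7*O (k(O, A) = -7*(O - 1*(-10)) = -7*(O + 10) = -7*(10 + O) = -70 - 7*O)
-4/410 - 263/k(3, E(-4, 5)) = -4/410 - 263/(-70 - 7*3) = -4*1/410 - 263/(-70 - 21) = -2/205 - 263/(-91) = -2/205 - 263*(-1/91) = -2/205 + 263/91 = 53733/18655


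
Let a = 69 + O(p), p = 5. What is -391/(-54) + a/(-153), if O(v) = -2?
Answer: 6245/918 ≈ 6.8028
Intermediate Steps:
a = 67 (a = 69 - 2 = 67)
-391/(-54) + a/(-153) = -391/(-54) + 67/(-153) = -391*(-1/54) + 67*(-1/153) = 391/54 - 67/153 = 6245/918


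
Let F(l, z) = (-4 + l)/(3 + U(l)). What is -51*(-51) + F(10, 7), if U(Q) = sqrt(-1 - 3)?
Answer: 33831/13 - 12*I/13 ≈ 2602.4 - 0.92308*I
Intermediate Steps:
U(Q) = 2*I (U(Q) = sqrt(-4) = 2*I)
F(l, z) = (-4 + l)*(3 - 2*I)/13 (F(l, z) = (-4 + l)/(3 + 2*I) = (-4 + l)*((3 - 2*I)/13) = (-4 + l)*(3 - 2*I)/13)
-51*(-51) + F(10, 7) = -51*(-51) + (-4 + 10)*(3 - 2*I)/13 = 2601 + (1/13)*6*(3 - 2*I) = 2601 + (18/13 - 12*I/13) = 33831/13 - 12*I/13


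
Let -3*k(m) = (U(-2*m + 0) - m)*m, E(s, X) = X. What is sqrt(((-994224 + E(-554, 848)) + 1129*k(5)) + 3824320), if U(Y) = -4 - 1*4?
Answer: sqrt(25698651)/3 ≈ 1689.8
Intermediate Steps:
U(Y) = -8 (U(Y) = -4 - 4 = -8)
k(m) = -m*(-8 - m)/3 (k(m) = -(-8 - m)*m/3 = -m*(-8 - m)/3)
sqrt(((-994224 + E(-554, 848)) + 1129*k(5)) + 3824320) = sqrt(((-994224 + 848) + 1129*((1/3)*5*(8 + 5))) + 3824320) = sqrt((-993376 + 1129*((1/3)*5*13)) + 3824320) = sqrt((-993376 + 1129*(65/3)) + 3824320) = sqrt((-993376 + 73385/3) + 3824320) = sqrt(-2906743/3 + 3824320) = sqrt(8566217/3) = sqrt(25698651)/3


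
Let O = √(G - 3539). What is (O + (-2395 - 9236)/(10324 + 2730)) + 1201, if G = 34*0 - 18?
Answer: 15666223/13054 + I*√3557 ≈ 1200.1 + 59.641*I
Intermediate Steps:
G = -18 (G = 0 - 18 = -18)
O = I*√3557 (O = √(-18 - 3539) = √(-3557) = I*√3557 ≈ 59.641*I)
(O + (-2395 - 9236)/(10324 + 2730)) + 1201 = (I*√3557 + (-2395 - 9236)/(10324 + 2730)) + 1201 = (I*√3557 - 11631/13054) + 1201 = (-11631/13054 + I*√3557) + 1201 = 15666223/13054 + I*√3557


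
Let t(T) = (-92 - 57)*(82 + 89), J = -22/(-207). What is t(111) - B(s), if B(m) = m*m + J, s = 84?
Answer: -6734767/207 ≈ -32535.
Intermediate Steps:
J = 22/207 (J = -22*(-1/207) = 22/207 ≈ 0.10628)
t(T) = -25479 (t(T) = -149*171 = -25479)
B(m) = 22/207 + m**2 (B(m) = m*m + 22/207 = m**2 + 22/207 = 22/207 + m**2)
t(111) - B(s) = -25479 - (22/207 + 84**2) = -25479 - (22/207 + 7056) = -25479 - 1*1460614/207 = -25479 - 1460614/207 = -6734767/207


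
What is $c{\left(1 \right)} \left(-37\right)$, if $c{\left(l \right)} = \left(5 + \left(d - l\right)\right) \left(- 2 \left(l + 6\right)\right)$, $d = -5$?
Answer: $-518$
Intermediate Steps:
$c{\left(l \right)} = - l \left(-12 - 2 l\right)$ ($c{\left(l \right)} = \left(5 - \left(5 + l\right)\right) \left(- 2 \left(l + 6\right)\right) = - l \left(- 2 \left(6 + l\right)\right) = - l \left(-12 - 2 l\right)$)
$c{\left(1 \right)} \left(-37\right) = 2 \cdot 1 \left(6 + 1\right) \left(-37\right) = 2 \cdot 1 \cdot 7 \left(-37\right) = 14 \left(-37\right) = -518$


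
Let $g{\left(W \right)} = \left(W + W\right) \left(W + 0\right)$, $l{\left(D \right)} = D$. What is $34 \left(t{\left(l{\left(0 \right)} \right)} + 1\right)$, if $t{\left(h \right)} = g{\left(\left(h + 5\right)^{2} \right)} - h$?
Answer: $42534$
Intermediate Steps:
$g{\left(W \right)} = 2 W^{2}$ ($g{\left(W \right)} = 2 W W = 2 W^{2}$)
$t{\left(h \right)} = - h + 2 \left(5 + h\right)^{4}$ ($t{\left(h \right)} = 2 \left(\left(h + 5\right)^{2}\right)^{2} - h = 2 \left(\left(5 + h\right)^{2}\right)^{2} - h = 2 \left(5 + h\right)^{4} - h = - h + 2 \left(5 + h\right)^{4}$)
$34 \left(t{\left(l{\left(0 \right)} \right)} + 1\right) = 34 \left(\left(\left(-1\right) 0 + 2 \left(5 + 0\right)^{4}\right) + 1\right) = 34 \left(\left(0 + 2 \cdot 5^{4}\right) + 1\right) = 34 \left(\left(0 + 2 \cdot 625\right) + 1\right) = 34 \left(\left(0 + 1250\right) + 1\right) = 34 \left(1250 + 1\right) = 34 \cdot 1251 = 42534$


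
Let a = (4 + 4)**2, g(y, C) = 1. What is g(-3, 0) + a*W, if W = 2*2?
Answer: 257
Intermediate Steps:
a = 64 (a = 8**2 = 64)
W = 4
g(-3, 0) + a*W = 1 + 64*4 = 1 + 256 = 257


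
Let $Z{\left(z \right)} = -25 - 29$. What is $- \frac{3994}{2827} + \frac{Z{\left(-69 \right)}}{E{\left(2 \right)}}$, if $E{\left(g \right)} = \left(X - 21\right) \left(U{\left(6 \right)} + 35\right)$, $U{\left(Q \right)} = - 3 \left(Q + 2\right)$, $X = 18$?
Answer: $\frac{632}{2827} \approx 0.22356$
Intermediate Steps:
$U{\left(Q \right)} = -6 - 3 Q$ ($U{\left(Q \right)} = - 3 \left(2 + Q\right) = -6 - 3 Q$)
$Z{\left(z \right)} = -54$
$E{\left(g \right)} = -33$ ($E{\left(g \right)} = \left(18 - 21\right) \left(\left(-6 - 18\right) + 35\right) = - 3 \left(\left(-6 - 18\right) + 35\right) = - 3 \left(-24 + 35\right) = \left(-3\right) 11 = -33$)
$- \frac{3994}{2827} + \frac{Z{\left(-69 \right)}}{E{\left(2 \right)}} = - \frac{3994}{2827} - \frac{54}{-33} = \left(-3994\right) \frac{1}{2827} - - \frac{18}{11} = - \frac{3994}{2827} + \frac{18}{11} = \frac{632}{2827}$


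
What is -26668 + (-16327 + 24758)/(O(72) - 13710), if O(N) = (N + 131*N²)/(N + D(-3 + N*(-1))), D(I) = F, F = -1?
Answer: -7847230913/294234 ≈ -26670.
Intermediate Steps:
D(I) = -1
O(N) = (N + 131*N²)/(-1 + N) (O(N) = (N + 131*N²)/(N - 1) = (N + 131*N²)/(-1 + N))
-26668 + (-16327 + 24758)/(O(72) - 13710) = -26668 + (-16327 + 24758)/(72*(1 + 131*72)/(-1 + 72) - 13710) = -26668 + 8431/(72*(1 + 9432)/71 - 13710) = -26668 + 8431/(72*(1/71)*9433 - 13710) = -26668 + 8431/(679176/71 - 13710) = -26668 + 8431/(-294234/71) = -26668 + 8431*(-71/294234) = -26668 - 598601/294234 = -7847230913/294234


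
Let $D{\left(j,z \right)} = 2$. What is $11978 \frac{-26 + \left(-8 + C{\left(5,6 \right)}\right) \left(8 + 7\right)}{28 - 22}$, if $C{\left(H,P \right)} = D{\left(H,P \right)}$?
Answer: $- \frac{694724}{3} \approx -2.3157 \cdot 10^{5}$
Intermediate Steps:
$C{\left(H,P \right)} = 2$
$11978 \frac{-26 + \left(-8 + C{\left(5,6 \right)}\right) \left(8 + 7\right)}{28 - 22} = 11978 \frac{-26 + \left(-8 + 2\right) \left(8 + 7\right)}{28 - 22} = 11978 \frac{-26 - 90}{6} = 11978 \left(-26 - 90\right) \frac{1}{6} = 11978 \left(\left(-116\right) \frac{1}{6}\right) = 11978 \left(- \frac{58}{3}\right) = - \frac{694724}{3}$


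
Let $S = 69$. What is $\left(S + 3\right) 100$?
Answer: $7200$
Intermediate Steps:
$\left(S + 3\right) 100 = \left(69 + 3\right) 100 = 72 \cdot 100 = 7200$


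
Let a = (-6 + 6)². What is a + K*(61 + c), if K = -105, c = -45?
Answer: -1680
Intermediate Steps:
a = 0 (a = 0² = 0)
a + K*(61 + c) = 0 - 105*(61 - 45) = 0 - 105*16 = 0 - 1680 = -1680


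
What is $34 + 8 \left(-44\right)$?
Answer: $-318$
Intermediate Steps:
$34 + 8 \left(-44\right) = 34 - 352 = -318$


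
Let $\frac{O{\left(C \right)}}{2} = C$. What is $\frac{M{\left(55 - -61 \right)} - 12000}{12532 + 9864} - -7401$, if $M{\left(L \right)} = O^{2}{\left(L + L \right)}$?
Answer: $\frac{41489023}{5599} \approx 7410.1$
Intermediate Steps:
$O{\left(C \right)} = 2 C$
$M{\left(L \right)} = 16 L^{2}$ ($M{\left(L \right)} = \left(2 \left(L + L\right)\right)^{2} = \left(2 \cdot 2 L\right)^{2} = \left(4 L\right)^{2} = 16 L^{2}$)
$\frac{M{\left(55 - -61 \right)} - 12000}{12532 + 9864} - -7401 = \frac{16 \left(55 - -61\right)^{2} - 12000}{12532 + 9864} - -7401 = \frac{16 \left(55 + 61\right)^{2} - 12000}{22396} + 7401 = \left(16 \cdot 116^{2} - 12000\right) \frac{1}{22396} + 7401 = \left(16 \cdot 13456 - 12000\right) \frac{1}{22396} + 7401 = \left(215296 - 12000\right) \frac{1}{22396} + 7401 = 203296 \cdot \frac{1}{22396} + 7401 = \frac{50824}{5599} + 7401 = \frac{41489023}{5599}$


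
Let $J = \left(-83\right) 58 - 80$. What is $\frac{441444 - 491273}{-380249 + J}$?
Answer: $\frac{49829}{385143} \approx 0.12938$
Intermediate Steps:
$J = -4894$ ($J = -4814 - 80 = -4894$)
$\frac{441444 - 491273}{-380249 + J} = \frac{441444 - 491273}{-380249 - 4894} = - \frac{49829}{-385143} = \left(-49829\right) \left(- \frac{1}{385143}\right) = \frac{49829}{385143}$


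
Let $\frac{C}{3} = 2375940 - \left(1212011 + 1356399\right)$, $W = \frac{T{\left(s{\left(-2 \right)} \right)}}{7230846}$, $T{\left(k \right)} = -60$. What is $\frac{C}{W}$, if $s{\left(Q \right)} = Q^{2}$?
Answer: $69586046481$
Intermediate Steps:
$W = - \frac{10}{1205141}$ ($W = - \frac{60}{7230846} = \left(-60\right) \frac{1}{7230846} = - \frac{10}{1205141} \approx -8.2978 \cdot 10^{-6}$)
$C = -577410$ ($C = 3 \left(2375940 - \left(1212011 + 1356399\right)\right) = 3 \left(2375940 - 2568410\right) = 3 \left(-192470\right) = -577410$)
$\frac{C}{W} = - \frac{577410}{- \frac{10}{1205141}} = \left(-577410\right) \left(- \frac{1205141}{10}\right) = 69586046481$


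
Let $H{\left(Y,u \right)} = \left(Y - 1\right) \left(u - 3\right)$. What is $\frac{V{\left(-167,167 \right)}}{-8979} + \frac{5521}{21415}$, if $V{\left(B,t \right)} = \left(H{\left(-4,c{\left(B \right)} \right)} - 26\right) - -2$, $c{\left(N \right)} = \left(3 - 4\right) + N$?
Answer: $\frac{10592398}{64095095} \approx 0.16526$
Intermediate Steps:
$c{\left(N \right)} = -1 + N$
$H{\left(Y,u \right)} = \left(-1 + Y\right) \left(-3 + u\right)$
$V{\left(B,t \right)} = -4 - 5 B$ ($V{\left(B,t \right)} = \left(\left(3 - \left(-1 + B\right) - -12 - 4 \left(-1 + B\right)\right) - 26\right) - -2 = \left(\left(3 - \left(-1 + B\right) + 12 - \left(-4 + 4 B\right)\right) - 26\right) + \left(-27 + 29\right) = \left(\left(20 - 5 B\right) - 26\right) + 2 = \left(-6 - 5 B\right) + 2 = -4 - 5 B$)
$\frac{V{\left(-167,167 \right)}}{-8979} + \frac{5521}{21415} = \frac{-4 - -835}{-8979} + \frac{5521}{21415} = \left(-4 + 835\right) \left(- \frac{1}{8979}\right) + 5521 \cdot \frac{1}{21415} = 831 \left(- \frac{1}{8979}\right) + \frac{5521}{21415} = - \frac{277}{2993} + \frac{5521}{21415} = \frac{10592398}{64095095}$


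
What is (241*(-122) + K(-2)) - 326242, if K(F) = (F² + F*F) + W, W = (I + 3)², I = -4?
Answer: -355635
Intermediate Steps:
W = 1 (W = (-4 + 3)² = (-1)² = 1)
K(F) = 1 + 2*F² (K(F) = (F² + F*F) + 1 = (F² + F²) + 1 = 2*F² + 1 = 1 + 2*F²)
(241*(-122) + K(-2)) - 326242 = (241*(-122) + (1 + 2*(-2)²)) - 326242 = (-29402 + (1 + 2*4)) - 326242 = (-29402 + (1 + 8)) - 326242 = (-29402 + 9) - 326242 = -29393 - 326242 = -355635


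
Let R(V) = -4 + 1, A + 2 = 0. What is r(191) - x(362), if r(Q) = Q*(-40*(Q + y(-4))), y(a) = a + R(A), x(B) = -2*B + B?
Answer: -1405398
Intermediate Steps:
A = -2 (A = -2 + 0 = -2)
R(V) = -3
x(B) = -B
y(a) = -3 + a (y(a) = a - 3 = -3 + a)
r(Q) = Q*(280 - 40*Q) (r(Q) = Q*(-40*(Q + (-3 - 4))) = Q*(-40*(Q - 7)) = Q*(-40*(-7 + Q)) = Q*(280 - 40*Q))
r(191) - x(362) = 40*191*(7 - 1*191) - (-1)*362 = 40*191*(7 - 191) - 1*(-362) = 40*191*(-184) + 362 = -1405760 + 362 = -1405398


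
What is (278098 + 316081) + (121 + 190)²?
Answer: 690900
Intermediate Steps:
(278098 + 316081) + (121 + 190)² = 594179 + 311² = 594179 + 96721 = 690900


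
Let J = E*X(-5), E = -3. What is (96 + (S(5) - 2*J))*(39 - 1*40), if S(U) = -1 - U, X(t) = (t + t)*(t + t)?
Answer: -690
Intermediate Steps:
X(t) = 4*t**2 (X(t) = (2*t)*(2*t) = 4*t**2)
J = -300 (J = -12*(-5)**2 = -12*25 = -3*100 = -300)
(96 + (S(5) - 2*J))*(39 - 1*40) = (96 + ((-1 - 1*5) - 2*(-300)))*(39 - 1*40) = (96 + ((-1 - 5) + 600))*(39 - 40) = (96 + (-6 + 600))*(-1) = (96 + 594)*(-1) = 690*(-1) = -690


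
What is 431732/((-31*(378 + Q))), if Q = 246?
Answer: -107933/4836 ≈ -22.319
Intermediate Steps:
431732/((-31*(378 + Q))) = 431732/((-31*(378 + 246))) = 431732/((-31*624)) = 431732/(-19344) = 431732*(-1/19344) = -107933/4836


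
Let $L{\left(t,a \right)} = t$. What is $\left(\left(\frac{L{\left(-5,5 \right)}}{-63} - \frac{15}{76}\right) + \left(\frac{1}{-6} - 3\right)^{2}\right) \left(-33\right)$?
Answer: $- \frac{43494}{133} \approx -327.02$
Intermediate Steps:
$\left(\left(\frac{L{\left(-5,5 \right)}}{-63} - \frac{15}{76}\right) + \left(\frac{1}{-6} - 3\right)^{2}\right) \left(-33\right) = \left(\left(- \frac{5}{-63} - \frac{15}{76}\right) + \left(\frac{1}{-6} - 3\right)^{2}\right) \left(-33\right) = \left(\left(\left(-5\right) \left(- \frac{1}{63}\right) - \frac{15}{76}\right) + \left(- \frac{1}{6} - 3\right)^{2}\right) \left(-33\right) = \left(\left(\frac{5}{63} - \frac{15}{76}\right) + \left(- \frac{19}{6}\right)^{2}\right) \left(-33\right) = \left(- \frac{565}{4788} + \frac{361}{36}\right) \left(-33\right) = \frac{1318}{133} \left(-33\right) = - \frac{43494}{133}$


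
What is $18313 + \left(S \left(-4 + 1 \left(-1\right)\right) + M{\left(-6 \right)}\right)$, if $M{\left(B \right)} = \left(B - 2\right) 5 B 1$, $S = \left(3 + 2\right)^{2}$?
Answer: $18428$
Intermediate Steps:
$S = 25$ ($S = 5^{2} = 25$)
$M{\left(B \right)} = 5 B \left(-2 + B\right)$ ($M{\left(B \right)} = \left(-2 + B\right) 5 B = 5 B \left(-2 + B\right)$)
$18313 + \left(S \left(-4 + 1 \left(-1\right)\right) + M{\left(-6 \right)}\right) = 18313 + \left(25 \left(-4 + 1 \left(-1\right)\right) + 5 \left(-6\right) \left(-2 - 6\right)\right) = 18313 + \left(25 \left(-4 - 1\right) + 5 \left(-6\right) \left(-8\right)\right) = 18313 + \left(25 \left(-5\right) + 240\right) = 18313 + \left(-125 + 240\right) = 18313 + 115 = 18428$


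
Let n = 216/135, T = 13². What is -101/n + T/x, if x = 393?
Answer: -197113/3144 ≈ -62.695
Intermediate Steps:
T = 169
n = 8/5 (n = 216*(1/135) = 8/5 ≈ 1.6000)
-101/n + T/x = -101/8/5 + 169/393 = -101*5/8 + 169*(1/393) = -505/8 + 169/393 = -197113/3144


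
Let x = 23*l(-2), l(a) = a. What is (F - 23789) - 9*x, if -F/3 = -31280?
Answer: 70465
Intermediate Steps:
F = 93840 (F = -3*(-31280) = 93840)
x = -46 (x = 23*(-2) = -46)
(F - 23789) - 9*x = (93840 - 23789) - 9*(-46) = 70051 + 414 = 70465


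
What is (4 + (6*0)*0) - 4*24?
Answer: -92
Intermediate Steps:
(4 + (6*0)*0) - 4*24 = (4 + 0*0) - 96 = (4 + 0) - 96 = 4 - 96 = -92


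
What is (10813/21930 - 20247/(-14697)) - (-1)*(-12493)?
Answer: -447328450351/35811690 ≈ -12491.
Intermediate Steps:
(10813/21930 - 20247/(-14697)) - (-1)*(-12493) = (10813*(1/21930) - 20247*(-1/14697)) - 1*12493 = (10813/21930 + 6749/4899) - 12493 = 66992819/35811690 - 12493 = -447328450351/35811690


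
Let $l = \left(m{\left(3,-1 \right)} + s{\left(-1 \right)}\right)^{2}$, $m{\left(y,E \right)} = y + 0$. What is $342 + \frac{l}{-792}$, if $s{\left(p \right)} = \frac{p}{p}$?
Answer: $\frac{33856}{99} \approx 341.98$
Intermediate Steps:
$m{\left(y,E \right)} = y$
$s{\left(p \right)} = 1$
$l = 16$ ($l = \left(3 + 1\right)^{2} = 4^{2} = 16$)
$342 + \frac{l}{-792} = 342 + \frac{16}{-792} = 342 + 16 \left(- \frac{1}{792}\right) = 342 - \frac{2}{99} = \frac{33856}{99}$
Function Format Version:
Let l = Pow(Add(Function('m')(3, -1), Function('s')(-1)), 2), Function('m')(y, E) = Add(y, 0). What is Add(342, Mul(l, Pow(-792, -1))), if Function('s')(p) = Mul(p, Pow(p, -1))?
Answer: Rational(33856, 99) ≈ 341.98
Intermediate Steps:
Function('m')(y, E) = y
Function('s')(p) = 1
l = 16 (l = Pow(Add(3, 1), 2) = Pow(4, 2) = 16)
Add(342, Mul(l, Pow(-792, -1))) = Add(342, Mul(16, Pow(-792, -1))) = Add(342, Mul(16, Rational(-1, 792))) = Add(342, Rational(-2, 99)) = Rational(33856, 99)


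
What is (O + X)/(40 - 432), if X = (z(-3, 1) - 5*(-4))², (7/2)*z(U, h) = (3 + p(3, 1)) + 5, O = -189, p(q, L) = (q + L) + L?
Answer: -18295/19208 ≈ -0.95247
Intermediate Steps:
p(q, L) = q + 2*L (p(q, L) = (L + q) + L = q + 2*L)
z(U, h) = 26/7 (z(U, h) = 2*((3 + (3 + 2*1)) + 5)/7 = 2*((3 + (3 + 2)) + 5)/7 = 2*((3 + 5) + 5)/7 = 2*(8 + 5)/7 = (2/7)*13 = 26/7)
X = 27556/49 (X = (26/7 - 5*(-4))² = (26/7 + 20)² = (166/7)² = 27556/49 ≈ 562.37)
(O + X)/(40 - 432) = (-189 + 27556/49)/(40 - 432) = (18295/49)/(-392) = (18295/49)*(-1/392) = -18295/19208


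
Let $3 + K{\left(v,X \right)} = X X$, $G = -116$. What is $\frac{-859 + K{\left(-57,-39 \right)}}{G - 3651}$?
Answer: $- \frac{659}{3767} \approx -0.17494$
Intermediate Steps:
$K{\left(v,X \right)} = -3 + X^{2}$ ($K{\left(v,X \right)} = -3 + X X = -3 + X^{2}$)
$\frac{-859 + K{\left(-57,-39 \right)}}{G - 3651} = \frac{-859 - \left(3 - \left(-39\right)^{2}\right)}{-116 - 3651} = \frac{-859 + \left(-3 + 1521\right)}{-3767} = \left(-859 + 1518\right) \left(- \frac{1}{3767}\right) = 659 \left(- \frac{1}{3767}\right) = - \frac{659}{3767}$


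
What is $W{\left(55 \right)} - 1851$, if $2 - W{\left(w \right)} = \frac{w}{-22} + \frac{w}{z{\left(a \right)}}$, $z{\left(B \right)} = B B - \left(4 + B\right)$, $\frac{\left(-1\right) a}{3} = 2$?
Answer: $- \frac{35111}{19} \approx -1847.9$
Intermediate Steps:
$a = -6$ ($a = \left(-3\right) 2 = -6$)
$z{\left(B \right)} = -4 + B^{2} - B$ ($z{\left(B \right)} = B^{2} - \left(4 + B\right) = -4 + B^{2} - B$)
$W{\left(w \right)} = 2 + \frac{4 w}{209}$ ($W{\left(w \right)} = 2 - \left(\frac{w}{-22} + \frac{w}{-4 + \left(-6\right)^{2} - -6}\right) = 2 - \left(w \left(- \frac{1}{22}\right) + \frac{w}{-4 + 36 + 6}\right) = 2 - \left(- \frac{w}{22} + \frac{w}{38}\right) = 2 - - \frac{4 w}{209} = 2 + \frac{4 w}{209}$)
$W{\left(55 \right)} - 1851 = \left(2 + \frac{4}{209} \cdot 55\right) - 1851 = \left(2 + \frac{20}{19}\right) - 1851 = \frac{58}{19} - 1851 = - \frac{35111}{19}$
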